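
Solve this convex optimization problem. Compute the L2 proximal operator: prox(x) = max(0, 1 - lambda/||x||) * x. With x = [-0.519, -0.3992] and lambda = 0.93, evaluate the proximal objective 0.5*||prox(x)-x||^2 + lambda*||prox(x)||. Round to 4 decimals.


Step 1: Compute ||x||.
||x|| = 0.6548
Step 2: Compute scaling factor.
scale = max(0, 1 - 0.93/0.6548) = 0.0
Step 3: prox(x) = [-0.0, -0.0]
||prox(x)|| = 0.0
Step 4: Proximal objective.
0.5*||prox-x||^2 = 0.2144
lambda*||prox|| = 0.0
Total = 0.2144


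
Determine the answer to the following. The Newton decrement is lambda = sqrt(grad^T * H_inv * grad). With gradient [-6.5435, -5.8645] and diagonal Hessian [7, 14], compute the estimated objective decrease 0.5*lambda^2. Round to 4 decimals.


Step 1: H is diagonal, so H^(-1) * g = [-0.9348, -0.4189].
Step 2: g^T H^(-1) g = sum_i g_i^2 / H_ii
  = (-6.5435)^2/7 + (-5.8645)^2/14
  = 6.1168 + 2.4566 = 8.5734
Step 3: Objective decrease = 0.5 * g^T H^(-1) g = 4.2867


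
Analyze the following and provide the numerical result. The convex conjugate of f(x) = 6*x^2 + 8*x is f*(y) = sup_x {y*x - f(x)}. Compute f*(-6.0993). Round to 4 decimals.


f*(y) = sup_x {y*x - a*x^2 - b*x} = sup_x {(y-b)*x - a*x^2}
FOC: (y - b) - 2a*x = 0 => x* = (y - b)/(2a)
x* = (-6.0993 - 8)/(2*6) = -1.1749
f*(-6.0993) = (y-b)^2/(4a) = (-6.0993 - 8)^2/(4*6)
= 198.7903/24 = 8.2829


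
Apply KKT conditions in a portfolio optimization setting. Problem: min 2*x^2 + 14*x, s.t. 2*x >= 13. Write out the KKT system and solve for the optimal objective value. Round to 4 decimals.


Step 1: Try lambda = 0 (constraint inactive).
x_unc = -14/(2*2) = -3.5
Check: 2*-3.5 = -7.0 < 13 -- violated!
Step 2: Constraint must be active: 2*x = 13
x* = 13/2 = 6.5
lambda = (2*2*6.5 + 14)/2 = 20.0
Step 3: Compute optimal value.
f(x*) = 2*6.5^2 + 14*6.5 = 175.5


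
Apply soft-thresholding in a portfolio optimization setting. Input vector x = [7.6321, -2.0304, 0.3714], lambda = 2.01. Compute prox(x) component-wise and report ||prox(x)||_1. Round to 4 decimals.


Soft-thresholding with lambda = 2.01:
prox(7.6321) = sign(7.6321)*max(|7.6321| - 2.01, 0) = 5.6221
prox(-2.0304) = sign(-2.0304)*max(|-2.0304| - 2.01, 0) = -0.0204
prox(0.3714) = sign(0.3714)*max(|0.3714| - 2.01, 0) = 0.0
prox(x) = [5.6221, -0.0204, 0.0]
||prox(x)||_1 = 5.6221 + 0.0204 + 0.0 = 5.6425


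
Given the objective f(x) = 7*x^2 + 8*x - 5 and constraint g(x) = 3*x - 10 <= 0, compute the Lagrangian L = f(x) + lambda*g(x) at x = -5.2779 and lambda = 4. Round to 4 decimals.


Step 1: Evaluate f(x).
f(-5.2779) = 7*(-5.2779)^2 + 8*(-5.2779) - 5 = 147.7704
Step 2: Evaluate g(x).
g(-5.2779) = 3*-5.2779 - 10 = -25.8337
Step 3: Compute Lagrangian.
L = 147.7704 + 4*-25.8337 = 44.4356


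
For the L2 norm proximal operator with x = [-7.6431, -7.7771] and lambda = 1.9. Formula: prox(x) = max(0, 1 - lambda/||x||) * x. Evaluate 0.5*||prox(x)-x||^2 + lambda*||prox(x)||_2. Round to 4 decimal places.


Step 1: Compute ||x||.
||x|| = 10.9041
Step 2: Compute scaling factor.
scale = max(0, 1 - 1.9/10.9041) = 0.8258
Step 3: prox(x) = [-6.3113, -6.422]
||prox(x)|| = 9.0041
Step 4: Proximal objective.
0.5*||prox-x||^2 = 1.805
lambda*||prox|| = 17.1078
Total = 18.9129


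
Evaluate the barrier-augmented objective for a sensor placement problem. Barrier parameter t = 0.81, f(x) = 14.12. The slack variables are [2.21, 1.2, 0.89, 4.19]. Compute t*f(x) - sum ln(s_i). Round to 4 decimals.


Step 1: Compute log-barrier.
ln values: [0.793, 0.1823, -0.1165, 1.4327]
phi = -(0.793 + 0.1823 - 0.1165 + 1.4327) = -2.2915
Step 2: Compute augmented objective.
t*f(x) = 0.81*14.12 = 11.4372
Total = 11.4372 - 2.2915 = 9.1457


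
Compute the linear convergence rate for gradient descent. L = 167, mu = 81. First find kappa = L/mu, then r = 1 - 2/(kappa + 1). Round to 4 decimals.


Step 1: Compute the condition number.
kappa = L/mu = 167/81 = 2.0617
Step 2: Compute the convergence rate.
r = 1 - 2/(kappa + 1) = 1 - 2*mu/(L + mu) = (L - mu)/(L + mu) = 86/248 = 0.3468


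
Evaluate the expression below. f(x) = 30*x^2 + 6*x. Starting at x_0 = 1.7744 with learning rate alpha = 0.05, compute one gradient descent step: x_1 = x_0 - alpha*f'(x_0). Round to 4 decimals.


We compute the gradient at x_0 and apply the update.
f'(x) = 60*x + 6
f'(1.7744) = 60*1.7744 + 6 = 112.464
x_1 = 1.7744 - 0.05*112.464 = -3.8488


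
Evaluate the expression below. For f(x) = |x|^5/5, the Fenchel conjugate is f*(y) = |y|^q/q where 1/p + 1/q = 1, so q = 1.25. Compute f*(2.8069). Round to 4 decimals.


The conjugate exponent q satisfies 1/p + 1/q = 1.
p = 5, so q = 5/(5 - 1) = 1.25
|y|^q = 2.8069^1.25 = 3.6332
f*(2.8069) = 3.6332 / 1.25 = 2.9065


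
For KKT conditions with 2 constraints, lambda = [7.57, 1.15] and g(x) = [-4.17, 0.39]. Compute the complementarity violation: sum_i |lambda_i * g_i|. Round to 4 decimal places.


KKT complementary slackness check:
lambda_1 * g_1 = 7.57 * -4.17 = -31.5669
lambda_2 * g_2 = 1.15 * 0.39 = 0.4485
Total violation = 31.5669 + 0.4485 = 32.0154


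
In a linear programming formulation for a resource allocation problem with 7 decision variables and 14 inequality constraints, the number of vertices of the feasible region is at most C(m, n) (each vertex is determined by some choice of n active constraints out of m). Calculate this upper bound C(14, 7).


Each vertex corresponds to some choice of n active constraints out of m, so the number of vertices is at most C(m, n) = m! / (n!(m-n)!).
m = 14, n = 7
Numerator: 14 * 13 * 12 * 11 * 10 * 9 * 8
Denominator: 7! = 5040
C(14, 7) = 3432


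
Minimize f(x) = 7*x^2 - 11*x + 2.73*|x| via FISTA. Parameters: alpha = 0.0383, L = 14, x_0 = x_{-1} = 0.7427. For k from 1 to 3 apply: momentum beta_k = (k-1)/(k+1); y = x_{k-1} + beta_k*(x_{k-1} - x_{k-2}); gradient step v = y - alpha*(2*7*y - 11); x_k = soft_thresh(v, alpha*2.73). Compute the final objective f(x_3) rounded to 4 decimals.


FISTA on f(x) = 7*x^2 - 11*x + 2.73*|x|
L = 14, alpha = 0.0383
Iteration 1: beta = 0.0, y = 0.7427 + 0.0*(0.7427 - 0.7427) = 0.7427
  grad(y) = -0.6022, v = y - alpha*grad = 0.7658
  prox(v) = soft_thresh(0.7658, 0.1046) = 0.6612
Iteration 2: beta = 0.3333, y = 0.6612 + 0.3333*(0.6612 - 0.7427) = 0.634
  grad(y) = -2.1234, v = y - alpha*grad = 0.7154
  prox(v) = soft_thresh(0.7154, 0.1046) = 0.6108
Iteration 3: beta = 0.5, y = 0.6108 + 0.5*(0.6108 - 0.6612) = 0.5856
  grad(y) = -2.8014, v = y - alpha*grad = 0.6929
  prox(v) = soft_thresh(0.6929, 0.1046) = 0.5883
f(x_3) = 7*0.5883^2 - 11*0.5883 + 2.73*|0.5883| = -2.4426


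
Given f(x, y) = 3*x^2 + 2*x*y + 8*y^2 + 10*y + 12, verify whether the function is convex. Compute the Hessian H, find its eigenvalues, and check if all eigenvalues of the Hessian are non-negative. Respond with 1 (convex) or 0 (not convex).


The Hessian of f(x,y) = 3*x^2 + 2*x*y + 8*y^2 + 10*y + 12 is:
H = [[6, 2], [2, 16]]
Trace = 6 + 16 = 22
Determinant = 6*16 - (2)^2 = 92
Discriminant = (22)^2 - 4*92 = 116.0
Eigenvalues: lambda_1 = 5.6148, lambda_2 = 16.3852
The function is convex.

1


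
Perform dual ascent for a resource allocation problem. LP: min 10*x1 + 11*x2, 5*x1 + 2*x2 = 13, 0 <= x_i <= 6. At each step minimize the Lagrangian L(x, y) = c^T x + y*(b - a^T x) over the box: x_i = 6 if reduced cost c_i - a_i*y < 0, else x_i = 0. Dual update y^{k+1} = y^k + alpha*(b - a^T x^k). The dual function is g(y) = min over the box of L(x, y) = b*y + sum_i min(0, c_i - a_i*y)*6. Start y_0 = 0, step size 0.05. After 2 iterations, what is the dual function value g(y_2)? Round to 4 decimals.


Dual ascent for LP: min 10*x1 + 11*x2, 5*x1 + 2*x2 = 13, 0 <= x_i <= 6
Step 1: y^k = 0.0, reduced costs: (10.0, 11.0)
  x^k = (0.0, 0.0), subgradient = b - a^T x = 13.0
  y^{k+1} = 0.0 + 0.05*13.0 = 0.65
Step 2: y^k = 0.65, reduced costs: (6.75, 9.7)
  x^k = (0.0, 0.0), subgradient = b - a^T x = 13.0
  y^{k+1} = 0.65 + 0.05*13.0 = 1.3
Dual objective at y_2 = 1.3: reduced costs (3.5, 8.4), box minimizer x = (0.0, 0.0)
g(y_2) = b*y + (c1 - a1*y)*x1 + (c2 - a2*y)*x2 = 13*1.3 + 3.5*0.0 + 8.4*0.0 = 16.9 + 0.0 + 0.0 = 16.9


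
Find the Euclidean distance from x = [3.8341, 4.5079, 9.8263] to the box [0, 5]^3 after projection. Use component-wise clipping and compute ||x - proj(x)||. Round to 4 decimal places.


Project each component onto [0, 5].
clip(3.8341) = 3.8341, clip(4.5079) = 4.5079, clip(9.8263) = 5.0
Projection = [3.8341, 4.5079, 5.0]
Squared diffs: [0.0, 0.0, 23.2932]
Distance = sqrt(23.2932) = 4.8263


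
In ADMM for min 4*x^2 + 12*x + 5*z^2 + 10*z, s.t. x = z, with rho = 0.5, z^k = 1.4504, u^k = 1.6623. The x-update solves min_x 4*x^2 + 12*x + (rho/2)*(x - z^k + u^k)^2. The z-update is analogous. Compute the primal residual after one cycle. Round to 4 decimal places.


ADMM iteration with rho = 0.5, z^k = 1.4504, u^k = 1.6623
Step 1: x-update.
Minimize 4*x^2 + 12*x + (0.5/2)*(x - 1.4504 + 1.6623)^2
FOC: (2*4 + 0.5)*x = -12 + 0.5*(1.4504 - 1.6623)
x^{k+1} = -1.4242
Step 2: z-update.
Minimize 5*z^2 + 10*z + (0.5/2)*(-1.4242 - z + 1.6623)^2
FOC: (2*5 + 0.5)*z = -10 + 0.5*(-1.4242 + 1.6623)
z^{k+1} = -0.941
Step 3: u-update.
u^{k+1} = 1.6623 - 1.4242 + 0.941 = 1.1791
Step 4: Primal residual = |-1.4242 + 0.941| = 0.4832


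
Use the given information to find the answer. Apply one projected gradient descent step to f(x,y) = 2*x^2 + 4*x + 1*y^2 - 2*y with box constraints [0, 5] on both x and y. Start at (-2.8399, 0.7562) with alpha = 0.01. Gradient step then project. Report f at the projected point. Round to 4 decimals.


Step 1: Compute gradient at (-2.8399, 0.7562).
grad_x = 2*2*-2.8399 + 4 = -7.3596
grad_y = 2*1*0.7562 - 2 = -0.4876
Step 2: Gradient step.
x_raw = -2.8399 - 0.01*-7.3596 = -2.7663
y_raw = 0.7562 - 0.01*-0.4876 = 0.7611
Step 3: Project onto [0, 5].
x_proj = clip(-2.7663) = 0.0
y_proj = clip(0.7611) = 0.7611
Step 4: Evaluate f.
f(0.0, 0.7611) = -0.9429


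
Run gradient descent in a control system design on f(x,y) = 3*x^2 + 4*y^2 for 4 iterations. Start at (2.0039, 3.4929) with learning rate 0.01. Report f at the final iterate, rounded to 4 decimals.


Gradient descent on f(x,y) = 3*x^2 + 4*y^2.
Starting point: (2.0039, 3.4929), alpha = 0.01
Step 1: grad_x = 2*3*2.0039 = 12.0234, grad_y = 2*4*3.4929 = 27.9432
  x_1 = 2.0039 - 0.01*12.0234 = 1.8837
  y_1 = 3.4929 - 0.01*27.9432 = 3.2135
Step 2: grad_x = 2*3*1.8837 = 11.302, grad_y = 2*4*3.2135 = 25.7077
  x_2 = 1.8837 - 0.01*11.302 = 1.7706
  y_2 = 3.2135 - 0.01*25.7077 = 2.9564
Step 3: grad_x = 2*3*1.7706 = 10.6239, grad_y = 2*4*2.9564 = 23.6511
  x_3 = 1.7706 - 0.01*10.6239 = 1.6644
  y_3 = 2.9564 - 0.01*23.6511 = 2.7199
Step 4: grad_x = 2*3*1.6644 = 9.9864, grad_y = 2*4*2.7199 = 21.759
  x_4 = 1.6644 - 0.01*9.9864 = 1.5645
  y_4 = 2.7199 - 0.01*21.759 = 2.5023
f(1.5645, 2.5023) = 3*1.5645^2 + 4*2.5023^2 = 32.3892


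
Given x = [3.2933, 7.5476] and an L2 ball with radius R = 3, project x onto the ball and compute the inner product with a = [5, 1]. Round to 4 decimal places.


Step 1: Compute ||x|| (intermediates to 6 decimals).
||x|| = sqrt(3.2933^2 + 7.5476^2) = 8.23481
Step 2: Project.
Since ||x|| > R, scale = R/||x|| = 3/8.23481 = 0.364307, proj(x) = scale * x
proj(x) = [1.199772, 2.749644]
Step 3: Dot product.
a^T * proj(x) = 5*1.199772 + 1*2.749644 = 8.7485


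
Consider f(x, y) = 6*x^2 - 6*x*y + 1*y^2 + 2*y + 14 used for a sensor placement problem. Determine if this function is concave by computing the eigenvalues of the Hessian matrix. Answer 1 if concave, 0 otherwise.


The Hessian of f(x,y) = 6*x^2 - 6*x*y + 1*y^2 + 2*y + 14 is:
H = [[12, -6], [-6, 2]]
Trace = 12 + 2 = 14
Determinant = 12*2 - (-6)^2 = -12
Discriminant = (14)^2 - 4*-12 = 244.0
Eigenvalues: lambda_1 = -0.8102, lambda_2 = 14.8102
The function is not concave.

0


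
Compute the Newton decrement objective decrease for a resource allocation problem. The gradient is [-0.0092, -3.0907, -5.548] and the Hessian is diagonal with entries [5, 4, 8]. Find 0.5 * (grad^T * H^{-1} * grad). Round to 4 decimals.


Step 1: H is diagonal, so H^(-1) * g = [-0.0018, -0.7727, -0.6935].
Step 2: g^T H^(-1) g = sum_i g_i^2 / H_ii
  = (-0.0092)^2/5 + (-3.0907)^2/4 + (-5.548)^2/8
  = 0.0 + 2.3881 + 3.8475 = 6.2357
Step 3: Objective decrease = 0.5 * g^T H^(-1) g = 3.1178


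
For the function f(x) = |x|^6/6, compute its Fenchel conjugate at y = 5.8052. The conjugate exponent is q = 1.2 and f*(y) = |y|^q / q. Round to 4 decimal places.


The conjugate exponent q satisfies 1/p + 1/q = 1.
p = 6, so q = 6/(6 - 1) = 1.2
|y|^q = 5.8052^1.2 = 8.2524
f*(5.8052) = 8.2524 / 1.2 = 6.877


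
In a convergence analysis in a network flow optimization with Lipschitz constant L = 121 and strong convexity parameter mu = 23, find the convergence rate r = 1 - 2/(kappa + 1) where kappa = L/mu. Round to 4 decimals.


Step 1: Compute the condition number.
kappa = L/mu = 121/23 = 5.2609
Step 2: Compute the convergence rate.
r = 1 - 2/(kappa + 1) = 1 - 2*mu/(L + mu) = (L - mu)/(L + mu) = 98/144 = 0.6806


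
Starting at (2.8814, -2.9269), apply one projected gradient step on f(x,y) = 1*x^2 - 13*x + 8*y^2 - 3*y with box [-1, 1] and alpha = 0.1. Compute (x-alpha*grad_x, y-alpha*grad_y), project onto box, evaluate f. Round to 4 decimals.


Step 1: Compute gradient at (2.8814, -2.9269).
grad_x = 2*1*2.8814 - 13 = -7.2372
grad_y = 2*8*-2.9269 - 3 = -49.8304
Step 2: Gradient step.
x_raw = 2.8814 - 0.1*-7.2372 = 3.6051
y_raw = -2.9269 - 0.1*-49.8304 = 2.0561
Step 3: Project onto [-1, 1].
x_proj = clip(3.6051) = 1.0
y_proj = clip(2.0561) = 1.0
Step 4: Evaluate f.
f(1.0, 1.0) = -7.0


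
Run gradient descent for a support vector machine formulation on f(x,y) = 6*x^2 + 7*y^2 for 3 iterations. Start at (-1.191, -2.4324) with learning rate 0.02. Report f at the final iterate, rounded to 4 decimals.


Gradient descent on f(x,y) = 6*x^2 + 7*y^2.
Starting point: (-1.191, -2.4324), alpha = 0.02
Step 1: grad_x = 2*6*-1.191 = -14.292, grad_y = 2*7*-2.4324 = -34.0536
  x_1 = -1.191 - 0.02*-14.292 = -0.9052
  y_1 = -2.4324 - 0.02*-34.0536 = -1.7513
Step 2: grad_x = 2*6*-0.9052 = -10.8619, grad_y = 2*7*-1.7513 = -24.5186
  x_2 = -0.9052 - 0.02*-10.8619 = -0.6879
  y_2 = -1.7513 - 0.02*-24.5186 = -1.261
Step 3: grad_x = 2*6*-0.6879 = -8.2551, grad_y = 2*7*-1.261 = -17.6534
  x_3 = -0.6879 - 0.02*-8.2551 = -0.5228
  y_3 = -1.261 - 0.02*-17.6534 = -0.9079
f(-0.5228, -0.9079) = 6*(-0.5228)^2 + 7*(-0.9079)^2 = 7.4099


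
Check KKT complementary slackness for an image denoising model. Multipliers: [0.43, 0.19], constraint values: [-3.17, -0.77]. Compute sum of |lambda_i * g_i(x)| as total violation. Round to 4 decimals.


KKT complementary slackness check:
lambda_1 * g_1 = 0.43 * -3.17 = -1.3631
lambda_2 * g_2 = 0.19 * -0.77 = -0.1463
Total violation = 1.3631 + 0.1463 = 1.5094


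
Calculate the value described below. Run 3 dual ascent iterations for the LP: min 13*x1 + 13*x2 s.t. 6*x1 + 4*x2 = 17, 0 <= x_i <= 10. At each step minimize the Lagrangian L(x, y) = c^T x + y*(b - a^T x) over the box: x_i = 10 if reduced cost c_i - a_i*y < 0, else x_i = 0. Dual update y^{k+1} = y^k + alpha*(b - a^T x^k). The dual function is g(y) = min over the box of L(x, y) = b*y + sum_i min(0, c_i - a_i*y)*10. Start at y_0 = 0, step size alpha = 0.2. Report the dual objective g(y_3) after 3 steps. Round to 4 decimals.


Dual ascent for LP: min 13*x1 + 13*x2, 6*x1 + 4*x2 = 17, 0 <= x_i <= 10
Step 1: y^k = 0.0, reduced costs: (13.0, 13.0)
  x^k = (0.0, 0.0), subgradient = b - a^T x = 17.0
  y^{k+1} = 0.0 + 0.2*17.0 = 3.4
Step 2: y^k = 3.4, reduced costs: (-7.4, -0.6)
  x^k = (10.0, 10.0), subgradient = b - a^T x = -83.0
  y^{k+1} = 3.4 + 0.2*-83.0 = -13.2
Step 3: y^k = -13.2, reduced costs: (92.2, 65.8)
  x^k = (0.0, 0.0), subgradient = b - a^T x = 17.0
  y^{k+1} = -13.2 + 0.2*17.0 = -9.8
Dual objective at y_3 = -9.8: reduced costs (71.8, 52.2), box minimizer x = (0.0, 0.0)
g(y_3) = b*y + (c1 - a1*y)*x1 + (c2 - a2*y)*x2 = 17*(-9.8) + 71.8*0.0 + 52.2*0.0 = -166.6 + 0.0 + 0.0 = -166.6


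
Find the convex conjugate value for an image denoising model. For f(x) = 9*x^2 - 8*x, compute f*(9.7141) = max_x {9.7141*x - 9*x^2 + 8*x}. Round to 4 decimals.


f*(y) = sup_x {y*x - a*x^2 - b*x} = sup_x {(y-b)*x - a*x^2}
FOC: (y - b) - 2a*x = 0 => x* = (y - b)/(2a)
x* = (9.7141 + 8)/(2*9) = 0.9841
f*(9.7141) = (y-b)^2/(4a) = (9.7141 + 8)^2/(4*9)
= 313.7893/36 = 8.7164


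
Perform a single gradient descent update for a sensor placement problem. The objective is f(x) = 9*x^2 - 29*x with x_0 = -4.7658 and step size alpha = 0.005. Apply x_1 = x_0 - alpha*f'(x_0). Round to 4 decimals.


We compute the gradient at x_0 and apply the update.
f'(x) = 18*x - 29
f'(-4.7658) = 18*-4.7658 - 29 = -114.7844
x_1 = -4.7658 - 0.005*-114.7844 = -4.1919


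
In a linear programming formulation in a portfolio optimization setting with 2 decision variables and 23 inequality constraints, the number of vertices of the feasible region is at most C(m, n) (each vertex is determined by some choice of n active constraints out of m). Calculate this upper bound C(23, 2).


Each vertex corresponds to some choice of n active constraints out of m, so the number of vertices is at most C(m, n) = m! / (n!(m-n)!).
m = 23, n = 2
Numerator: 23 * 22
Denominator: 2! = 2
C(23, 2) = 253


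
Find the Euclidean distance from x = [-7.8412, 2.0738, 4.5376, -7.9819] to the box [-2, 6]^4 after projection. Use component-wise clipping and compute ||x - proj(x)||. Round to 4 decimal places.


Project each component onto [-2, 6].
clip(-7.8412) = -2.0, clip(2.0738) = 2.0738, clip(4.5376) = 4.5376, clip(-7.9819) = -2.0
Projection = [-2.0, 2.0738, 4.5376, -2.0]
Squared diffs: [34.1196, 0.0, 0.0, 35.7831]
Distance = sqrt(69.9027) = 8.3608


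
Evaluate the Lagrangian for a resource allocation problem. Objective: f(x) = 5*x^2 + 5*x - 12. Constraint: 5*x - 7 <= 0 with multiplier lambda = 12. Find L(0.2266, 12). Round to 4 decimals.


Step 1: Evaluate f(x).
f(0.2266) = 5*0.2266^2 + 5*0.2266 - 12 = -10.6103
Step 2: Evaluate g(x).
g(0.2266) = 5*0.2266 - 7 = -5.867
Step 3: Compute Lagrangian.
L = -10.6103 + 12*-5.867 = -81.0143


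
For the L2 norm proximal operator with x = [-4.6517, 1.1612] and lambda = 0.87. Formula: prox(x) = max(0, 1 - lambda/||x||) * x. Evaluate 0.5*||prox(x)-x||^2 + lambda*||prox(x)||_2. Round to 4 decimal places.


Step 1: Compute ||x||.
||x|| = 4.7944
Step 2: Compute scaling factor.
scale = max(0, 1 - 0.87/4.7944) = 0.8185
Step 3: prox(x) = [-3.8076, 0.9505]
||prox(x)|| = 3.9244
Step 4: Proximal objective.
0.5*||prox-x||^2 = 0.3785
lambda*||prox|| = 3.4142
Total = 3.7927


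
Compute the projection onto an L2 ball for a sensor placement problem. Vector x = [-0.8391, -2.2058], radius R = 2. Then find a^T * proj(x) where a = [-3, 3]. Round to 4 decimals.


Step 1: Compute ||x|| (intermediates to 6 decimals).
||x|| = sqrt((-0.8391)^2 + (-2.2058)^2) = 2.360009
Step 2: Project.
Since ||x|| > R, scale = R/||x|| = 2/2.360009 = 0.847454, proj(x) = scale * x
proj(x) = [-0.711099, -1.869314]
Step 3: Dot product.
a^T * proj(x) = -3*(-0.711099) + 3*(-1.869314) = -3.4746


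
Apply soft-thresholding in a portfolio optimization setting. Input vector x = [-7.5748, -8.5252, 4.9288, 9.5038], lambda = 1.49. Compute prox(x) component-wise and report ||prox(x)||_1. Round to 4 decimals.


Soft-thresholding with lambda = 1.49:
prox(-7.5748) = sign(-7.5748)*max(|-7.5748| - 1.49, 0) = -6.0848
prox(-8.5252) = sign(-8.5252)*max(|-8.5252| - 1.49, 0) = -7.0352
prox(4.9288) = sign(4.9288)*max(|4.9288| - 1.49, 0) = 3.4388
prox(9.5038) = sign(9.5038)*max(|9.5038| - 1.49, 0) = 8.0138
prox(x) = [-6.0848, -7.0352, 3.4388, 8.0138]
||prox(x)||_1 = 6.0848 + 7.0352 + 3.4388 + 8.0138 = 24.5726


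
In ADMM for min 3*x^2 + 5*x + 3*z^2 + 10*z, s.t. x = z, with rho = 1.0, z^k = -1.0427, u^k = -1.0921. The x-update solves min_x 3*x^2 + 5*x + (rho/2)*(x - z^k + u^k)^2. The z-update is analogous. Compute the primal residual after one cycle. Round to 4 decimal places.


ADMM iteration with rho = 1.0, z^k = -1.0427, u^k = -1.0921
Step 1: x-update.
Minimize 3*x^2 + 5*x + (1.0/2)*(x + 1.0427 - 1.0921)^2
FOC: (2*3 + 1.0)*x = -5 + 1.0*(-1.0427 + 1.0921)
x^{k+1} = -0.7072
Step 2: z-update.
Minimize 3*z^2 + 10*z + (1.0/2)*(-0.7072 - z - 1.0921)^2
FOC: (2*3 + 1.0)*z = -10 + 1.0*(-0.7072 - 1.0921)
z^{k+1} = -1.6856
Step 3: u-update.
u^{k+1} = -1.0921 - 0.7072 + 1.6856 = -0.1137
Step 4: Primal residual = |-0.7072 + 1.6856| = 0.9784


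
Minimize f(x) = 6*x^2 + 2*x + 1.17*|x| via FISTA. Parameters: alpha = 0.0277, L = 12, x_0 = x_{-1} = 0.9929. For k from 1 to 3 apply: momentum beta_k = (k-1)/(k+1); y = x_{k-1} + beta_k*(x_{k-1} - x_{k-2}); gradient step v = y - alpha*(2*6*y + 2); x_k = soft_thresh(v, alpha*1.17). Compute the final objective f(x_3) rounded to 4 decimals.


FISTA on f(x) = 6*x^2 + 2*x + 1.17*|x|
L = 12, alpha = 0.0277
Iteration 1: beta = 0.0, y = 0.9929 + 0.0*(0.9929 - 0.9929) = 0.9929
  grad(y) = 13.9148, v = y - alpha*grad = 0.6075
  prox(v) = soft_thresh(0.6075, 0.0324) = 0.5751
Iteration 2: beta = 0.3333, y = 0.5751 + 0.3333*(0.5751 - 0.9929) = 0.4358
  grad(y) = 7.2292, v = y - alpha*grad = 0.2355
  prox(v) = soft_thresh(0.2355, 0.0324) = 0.2031
Iteration 3: beta = 0.5, y = 0.2031 + 0.5*(0.2031 - 0.5751) = 0.0171
  grad(y) = 2.2057, v = y - alpha*grad = -0.044
  prox(v) = soft_thresh(-0.044, 0.0324) = -0.0115
f(x_3) = 6*(-0.0115)^2 + 2*(-0.0115) + 1.17*|-0.0115| = -0.0088


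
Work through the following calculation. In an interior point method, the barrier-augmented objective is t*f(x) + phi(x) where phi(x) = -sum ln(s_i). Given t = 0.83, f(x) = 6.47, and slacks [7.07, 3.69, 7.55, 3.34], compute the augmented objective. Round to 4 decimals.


Step 1: Compute log-barrier.
ln values: [1.9559, 1.3056, 2.0215, 1.206]
phi = -(1.9559 + 1.3056 + 2.0215 + 1.206) = -6.489
Step 2: Compute augmented objective.
t*f(x) = 0.83*6.47 = 5.3701
Total = 5.3701 - 6.489 = -1.1189


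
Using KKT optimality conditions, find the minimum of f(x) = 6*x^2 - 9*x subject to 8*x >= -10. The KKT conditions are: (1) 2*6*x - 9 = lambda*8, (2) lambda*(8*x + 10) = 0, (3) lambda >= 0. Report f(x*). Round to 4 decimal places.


Step 1: Try lambda = 0 (constraint inactive).
Stationarity: 2*6*x - 9 = 0
x* = 9/(2*6) = 0.75
Check constraint: 8*0.75 = 6.0 >= -10 -- satisfied.
Step 2: Compute optimal value.
f(x*) = 6*0.75^2 - 9*0.75 = -3.375


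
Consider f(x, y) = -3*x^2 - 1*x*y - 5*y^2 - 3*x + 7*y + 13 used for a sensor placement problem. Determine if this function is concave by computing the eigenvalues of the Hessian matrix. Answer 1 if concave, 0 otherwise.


The Hessian of f(x,y) = -3*x^2 - 1*x*y - 5*y^2 - 3*x + 7*y + 13 is:
H = [[-6, -1], [-1, -10]]
Trace = -6 - 10 = -16
Determinant = -6*-10 - (-1)^2 = 59
Discriminant = (-16)^2 - 4*59 = 20.0
Eigenvalues: lambda_1 = -10.2361, lambda_2 = -5.7639
The function is concave.

1


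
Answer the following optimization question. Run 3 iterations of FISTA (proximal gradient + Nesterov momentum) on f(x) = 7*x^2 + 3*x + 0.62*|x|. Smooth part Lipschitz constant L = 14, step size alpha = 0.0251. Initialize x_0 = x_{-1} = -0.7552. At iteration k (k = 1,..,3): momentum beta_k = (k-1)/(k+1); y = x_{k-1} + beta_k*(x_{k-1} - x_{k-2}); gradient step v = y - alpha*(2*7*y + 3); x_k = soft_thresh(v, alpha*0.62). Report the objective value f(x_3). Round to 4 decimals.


FISTA on f(x) = 7*x^2 + 3*x + 0.62*|x|
L = 14, alpha = 0.0251
Iteration 1: beta = 0.0, y = -0.7552 + 0.0*(-0.7552 + 0.7552) = -0.7552
  grad(y) = -7.5728, v = y - alpha*grad = -0.5651
  prox(v) = soft_thresh(-0.5651, 0.0156) = -0.5496
Iteration 2: beta = 0.3333, y = -0.5496 + 0.3333*(-0.5496 + 0.7552) = -0.481
  grad(y) = -3.7342, v = y - alpha*grad = -0.3873
  prox(v) = soft_thresh(-0.3873, 0.0156) = -0.3717
Iteration 3: beta = 0.5, y = -0.3717 + 0.5*(-0.3717 + 0.5496) = -0.2828
  grad(y) = -0.9593, v = y - alpha*grad = -0.2587
  prox(v) = soft_thresh(-0.2587, 0.0156) = -0.2432
f(x_3) = 7*(-0.2432)^2 + 3*(-0.2432) + 0.62*|-0.2432| = -0.1648


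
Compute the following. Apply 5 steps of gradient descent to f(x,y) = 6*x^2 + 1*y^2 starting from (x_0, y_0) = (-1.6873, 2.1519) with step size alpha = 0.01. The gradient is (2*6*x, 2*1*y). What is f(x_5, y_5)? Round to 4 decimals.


Gradient descent on f(x,y) = 6*x^2 + 1*y^2.
Starting point: (-1.6873, 2.1519), alpha = 0.01
Step 1: grad_x = 2*6*-1.6873 = -20.2476, grad_y = 2*1*2.1519 = 4.3038
  x_1 = -1.6873 - 0.01*-20.2476 = -1.4848
  y_1 = 2.1519 - 0.01*4.3038 = 2.1089
Step 2: grad_x = 2*6*-1.4848 = -17.8179, grad_y = 2*1*2.1089 = 4.2177
  x_2 = -1.4848 - 0.01*-17.8179 = -1.3066
  y_2 = 2.1089 - 0.01*4.2177 = 2.0667
Step 3: grad_x = 2*6*-1.3066 = -15.6797, grad_y = 2*1*2.0667 = 4.1334
  x_3 = -1.3066 - 0.01*-15.6797 = -1.1498
  y_3 = 2.0667 - 0.01*4.1334 = 2.0254
Step 4: grad_x = 2*6*-1.1498 = -13.7982, grad_y = 2*1*2.0254 = 4.0507
  x_4 = -1.1498 - 0.01*-13.7982 = -1.0119
  y_4 = 2.0254 - 0.01*4.0507 = 1.9848
Step 5: grad_x = 2*6*-1.0119 = -12.1424, grad_y = 2*1*1.9848 = 3.9697
  x_5 = -1.0119 - 0.01*-12.1424 = -0.8904
  y_5 = 1.9848 - 0.01*3.9697 = 1.9451
f(-0.8904, 1.9451) = 6*(-0.8904)^2 + 1*1.9451^2 = 8.5409


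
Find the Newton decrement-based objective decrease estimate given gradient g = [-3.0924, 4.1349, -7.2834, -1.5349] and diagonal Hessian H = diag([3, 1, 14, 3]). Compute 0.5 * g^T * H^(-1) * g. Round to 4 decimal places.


Step 1: H is diagonal, so H^(-1) * g = [-1.0308, 4.1349, -0.5202, -0.5116].
Step 2: g^T H^(-1) g = sum_i g_i^2 / H_ii
  = (-3.0924)^2/3 + (4.1349)^2/1 + (-7.2834)^2/14 + (-1.5349)^2/3
  = 3.1876 + 17.0974 + 3.7891 + 0.7853 = 24.8595
Step 3: Objective decrease = 0.5 * g^T H^(-1) g = 12.4297


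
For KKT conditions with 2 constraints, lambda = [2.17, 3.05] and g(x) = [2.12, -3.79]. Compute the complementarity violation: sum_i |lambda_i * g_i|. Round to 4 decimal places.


KKT complementary slackness check:
lambda_1 * g_1 = 2.17 * 2.12 = 4.6004
lambda_2 * g_2 = 3.05 * -3.79 = -11.5595
Total violation = 4.6004 + 11.5595 = 16.1599


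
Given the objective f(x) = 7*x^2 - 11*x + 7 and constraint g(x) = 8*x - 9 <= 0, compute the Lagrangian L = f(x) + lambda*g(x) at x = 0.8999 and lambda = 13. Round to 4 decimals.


Step 1: Evaluate f(x).
f(0.8999) = 7*0.8999^2 - 11*0.8999 + 7 = 2.7698
Step 2: Evaluate g(x).
g(0.8999) = 8*0.8999 - 9 = -1.8008
Step 3: Compute Lagrangian.
L = 2.7698 + 13*-1.8008 = -20.6406


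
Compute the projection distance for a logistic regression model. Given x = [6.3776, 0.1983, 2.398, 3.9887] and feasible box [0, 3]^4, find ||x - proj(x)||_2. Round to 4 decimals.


Project each component onto [0, 3].
clip(6.3776) = 3.0, clip(0.1983) = 0.1983, clip(2.398) = 2.398, clip(3.9887) = 3.0
Projection = [3.0, 0.1983, 2.398, 3.0]
Squared diffs: [11.4082, 0.0, 0.0, 0.9775]
Distance = sqrt(12.3857) = 3.5193


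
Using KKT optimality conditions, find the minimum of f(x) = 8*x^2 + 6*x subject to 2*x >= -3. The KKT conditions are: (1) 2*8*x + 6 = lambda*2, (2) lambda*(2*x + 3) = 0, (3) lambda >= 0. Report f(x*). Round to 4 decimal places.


Step 1: Try lambda = 0 (constraint inactive).
Stationarity: 2*8*x + 6 = 0
x* = -6/(2*8) = -0.375
Check constraint: 2*-0.375 = -0.75 >= -3 -- satisfied.
Step 2: Compute optimal value.
f(x*) = 8*(-0.375)^2 + 6*(-0.375) = -1.125


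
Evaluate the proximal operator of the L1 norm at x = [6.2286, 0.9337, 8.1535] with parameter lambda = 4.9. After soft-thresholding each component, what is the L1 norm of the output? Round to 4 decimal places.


Soft-thresholding with lambda = 4.9:
prox(6.2286) = sign(6.2286)*max(|6.2286| - 4.9, 0) = 1.3286
prox(0.9337) = sign(0.9337)*max(|0.9337| - 4.9, 0) = 0.0
prox(8.1535) = sign(8.1535)*max(|8.1535| - 4.9, 0) = 3.2535
prox(x) = [1.3286, 0.0, 3.2535]
||prox(x)||_1 = 1.3286 + 0.0 + 3.2535 = 4.5821


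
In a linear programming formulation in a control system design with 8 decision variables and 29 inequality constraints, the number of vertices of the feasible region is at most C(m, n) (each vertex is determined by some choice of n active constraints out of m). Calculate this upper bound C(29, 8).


Each vertex corresponds to some choice of n active constraints out of m, so the number of vertices is at most C(m, n) = m! / (n!(m-n)!).
m = 29, n = 8
Numerator: 29 * 28 * 27 * 26 * 25 * 24 * 23 * 22
Denominator: 8! = 40320
C(29, 8) = 4292145


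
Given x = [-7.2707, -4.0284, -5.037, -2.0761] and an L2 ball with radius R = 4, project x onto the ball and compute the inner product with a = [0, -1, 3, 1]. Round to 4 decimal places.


Step 1: Compute ||x|| (intermediates to 6 decimals).
||x|| = sqrt((-7.2707)^2 + (-4.0284)^2 + (-5.037)^2 + (-2.0761)^2) = 9.938443
Step 2: Project.
Since ||x|| > R, scale = R/||x|| = 4/9.938443 = 0.402478, proj(x) = scale * x
proj(x) = [-2.926297, -1.621342, -2.027282, -0.835585]
Step 3: Dot product.
a^T * proj(x) = 0*(-2.926297) - 1*(-1.621342) + 3*(-2.027282) + 1*(-0.835585) = -5.2961


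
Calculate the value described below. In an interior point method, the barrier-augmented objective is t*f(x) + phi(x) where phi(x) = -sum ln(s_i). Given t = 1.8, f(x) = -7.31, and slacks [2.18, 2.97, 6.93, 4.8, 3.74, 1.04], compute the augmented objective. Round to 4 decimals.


Step 1: Compute log-barrier.
ln values: [0.7793, 1.0886, 1.9359, 1.5686, 1.3191, 0.0392]
phi = -(0.7793 + 1.0886 + 1.9359 + 1.5686 + 1.3191 + 0.0392) = -6.7307
Step 2: Compute augmented objective.
t*f(x) = 1.8*-7.31 = -13.158
Total = -13.158 - 6.7307 = -19.8887


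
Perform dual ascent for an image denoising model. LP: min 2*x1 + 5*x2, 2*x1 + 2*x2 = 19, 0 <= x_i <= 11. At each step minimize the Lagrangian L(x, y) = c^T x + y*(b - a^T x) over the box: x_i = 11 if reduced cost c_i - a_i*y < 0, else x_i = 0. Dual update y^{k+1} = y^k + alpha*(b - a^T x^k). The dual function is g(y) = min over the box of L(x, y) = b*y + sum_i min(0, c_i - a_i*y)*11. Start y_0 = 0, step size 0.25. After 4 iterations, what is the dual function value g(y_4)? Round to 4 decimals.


Dual ascent for LP: min 2*x1 + 5*x2, 2*x1 + 2*x2 = 19, 0 <= x_i <= 11
Step 1: y^k = 0.0, reduced costs: (2.0, 5.0)
  x^k = (0.0, 0.0), subgradient = b - a^T x = 19.0
  y^{k+1} = 0.0 + 0.25*19.0 = 4.75
Step 2: y^k = 4.75, reduced costs: (-7.5, -4.5)
  x^k = (11.0, 11.0), subgradient = b - a^T x = -25.0
  y^{k+1} = 4.75 + 0.25*-25.0 = -1.5
Step 3: y^k = -1.5, reduced costs: (5.0, 8.0)
  x^k = (0.0, 0.0), subgradient = b - a^T x = 19.0
  y^{k+1} = -1.5 + 0.25*19.0 = 3.25
Step 4: y^k = 3.25, reduced costs: (-4.5, -1.5)
  x^k = (11.0, 11.0), subgradient = b - a^T x = -25.0
  y^{k+1} = 3.25 + 0.25*-25.0 = -3.0
Dual objective at y_4 = -3.0: reduced costs (8.0, 11.0), box minimizer x = (0.0, 0.0)
g(y_4) = b*y + (c1 - a1*y)*x1 + (c2 - a2*y)*x2 = 19*(-3.0) + 8.0*0.0 + 11.0*0.0 = -57.0 + 0.0 + 0.0 = -57.0


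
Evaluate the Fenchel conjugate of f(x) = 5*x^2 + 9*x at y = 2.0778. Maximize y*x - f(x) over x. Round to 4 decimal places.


f*(y) = sup_x {y*x - a*x^2 - b*x} = sup_x {(y-b)*x - a*x^2}
FOC: (y - b) - 2a*x = 0 => x* = (y - b)/(2a)
x* = (2.0778 - 9)/(2*5) = -0.6922
f*(2.0778) = (y-b)^2/(4a) = (2.0778 - 9)^2/(4*5)
= 47.9169/20 = 2.3958


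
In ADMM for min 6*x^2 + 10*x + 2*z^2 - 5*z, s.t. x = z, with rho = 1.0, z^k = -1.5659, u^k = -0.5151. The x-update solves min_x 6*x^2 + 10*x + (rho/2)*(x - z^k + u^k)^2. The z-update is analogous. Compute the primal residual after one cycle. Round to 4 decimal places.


ADMM iteration with rho = 1.0, z^k = -1.5659, u^k = -0.5151
Step 1: x-update.
Minimize 6*x^2 + 10*x + (1.0/2)*(x + 1.5659 - 0.5151)^2
FOC: (2*6 + 1.0)*x = -10 + 1.0*(-1.5659 + 0.5151)
x^{k+1} = -0.8501
Step 2: z-update.
Minimize 2*z^2 - 5*z + (1.0/2)*(-0.8501 - z - 0.5151)^2
FOC: (2*2 + 1.0)*z = 5 + 1.0*(-0.8501 - 0.5151)
z^{k+1} = 0.727
Step 3: u-update.
u^{k+1} = -0.5151 - 0.8501 - 0.727 = -2.0921
Step 4: Primal residual = |-0.8501 - 0.727| = 1.577


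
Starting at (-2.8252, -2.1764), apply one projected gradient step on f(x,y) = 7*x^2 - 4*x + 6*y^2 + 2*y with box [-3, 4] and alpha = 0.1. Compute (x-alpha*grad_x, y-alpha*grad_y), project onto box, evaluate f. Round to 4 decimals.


Step 1: Compute gradient at (-2.8252, -2.1764).
grad_x = 2*7*-2.8252 - 4 = -43.5528
grad_y = 2*6*-2.1764 + 2 = -24.1168
Step 2: Gradient step.
x_raw = -2.8252 - 0.1*-43.5528 = 1.5301
y_raw = -2.1764 - 0.1*-24.1168 = 0.2353
Step 3: Project onto [-3, 4].
x_proj = clip(1.5301) = 1.5301
y_proj = clip(0.2353) = 0.2353
Step 4: Evaluate f.
f(1.5301, 0.2353) = 11.0704


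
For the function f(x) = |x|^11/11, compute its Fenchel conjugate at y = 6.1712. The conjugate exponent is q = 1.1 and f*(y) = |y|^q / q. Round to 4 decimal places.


The conjugate exponent q satisfies 1/p + 1/q = 1.
p = 11, so q = 11/(11 - 1) = 1.1
|y|^q = 6.1712^1.1 = 7.403
f*(6.1712) = 7.403 / 1.1 = 6.73


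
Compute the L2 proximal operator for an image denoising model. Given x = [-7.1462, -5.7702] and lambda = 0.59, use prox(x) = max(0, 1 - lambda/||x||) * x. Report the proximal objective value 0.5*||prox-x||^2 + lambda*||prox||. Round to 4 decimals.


Step 1: Compute ||x||.
||x|| = 9.185
Step 2: Compute scaling factor.
scale = max(0, 1 - 0.59/9.185) = 0.9358
Step 3: prox(x) = [-6.6872, -5.3995]
||prox(x)|| = 8.595
Step 4: Proximal objective.
0.5*||prox-x||^2 = 0.1741
lambda*||prox|| = 5.0711
Total = 5.2451


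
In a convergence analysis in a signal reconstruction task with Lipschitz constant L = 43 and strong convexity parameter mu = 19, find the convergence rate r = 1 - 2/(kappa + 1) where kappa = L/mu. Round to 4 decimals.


Step 1: Compute the condition number.
kappa = L/mu = 43/19 = 2.2632
Step 2: Compute the convergence rate.
r = 1 - 2/(kappa + 1) = 1 - 2*mu/(L + mu) = (L - mu)/(L + mu) = 24/62 = 0.3871


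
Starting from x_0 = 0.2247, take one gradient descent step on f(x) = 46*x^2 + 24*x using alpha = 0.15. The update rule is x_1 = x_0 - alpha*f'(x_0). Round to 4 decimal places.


We compute the gradient at x_0 and apply the update.
f'(x) = 92*x + 24
f'(0.2247) = 92*0.2247 + 24 = 44.6724
x_1 = 0.2247 - 0.15*44.6724 = -6.4762


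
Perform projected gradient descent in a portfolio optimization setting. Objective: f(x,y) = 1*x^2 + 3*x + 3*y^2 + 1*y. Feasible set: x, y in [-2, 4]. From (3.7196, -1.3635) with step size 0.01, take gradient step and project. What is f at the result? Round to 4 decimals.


Step 1: Compute gradient at (3.7196, -1.3635).
grad_x = 2*1*3.7196 + 3 = 10.4392
grad_y = 2*3*-1.3635 + 1 = -7.181
Step 2: Gradient step.
x_raw = 3.7196 - 0.01*10.4392 = 3.6152
y_raw = -1.3635 - 0.01*-7.181 = -1.2917
Step 3: Project onto [-2, 4].
x_proj = clip(3.6152) = 3.6152
y_proj = clip(-1.2917) = -1.2917
Step 4: Evaluate f.
f(3.6152, -1.2917) = 27.6291


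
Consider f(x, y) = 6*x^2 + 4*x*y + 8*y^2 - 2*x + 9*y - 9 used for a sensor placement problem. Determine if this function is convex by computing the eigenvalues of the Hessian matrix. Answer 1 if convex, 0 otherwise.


The Hessian of f(x,y) = 6*x^2 + 4*x*y + 8*y^2 - 2*x + 9*y - 9 is:
H = [[12, 4], [4, 16]]
Trace = 12 + 16 = 28
Determinant = 12*16 - (4)^2 = 176
Discriminant = (28)^2 - 4*176 = 80.0
Eigenvalues: lambda_1 = 9.5279, lambda_2 = 18.4721
The function is convex.

1


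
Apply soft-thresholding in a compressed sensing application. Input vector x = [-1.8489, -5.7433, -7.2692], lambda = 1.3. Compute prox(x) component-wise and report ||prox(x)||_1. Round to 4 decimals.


Soft-thresholding with lambda = 1.3:
prox(-1.8489) = sign(-1.8489)*max(|-1.8489| - 1.3, 0) = -0.5489
prox(-5.7433) = sign(-5.7433)*max(|-5.7433| - 1.3, 0) = -4.4433
prox(-7.2692) = sign(-7.2692)*max(|-7.2692| - 1.3, 0) = -5.9692
prox(x) = [-0.5489, -4.4433, -5.9692]
||prox(x)||_1 = 0.5489 + 4.4433 + 5.9692 = 10.9614


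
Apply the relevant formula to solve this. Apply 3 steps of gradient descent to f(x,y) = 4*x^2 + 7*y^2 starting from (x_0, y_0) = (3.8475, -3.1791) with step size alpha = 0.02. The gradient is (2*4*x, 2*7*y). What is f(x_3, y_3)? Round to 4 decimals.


Gradient descent on f(x,y) = 4*x^2 + 7*y^2.
Starting point: (3.8475, -3.1791), alpha = 0.02
Step 1: grad_x = 2*4*3.8475 = 30.78, grad_y = 2*7*-3.1791 = -44.5074
  x_1 = 3.8475 - 0.02*30.78 = 3.2319
  y_1 = -3.1791 - 0.02*-44.5074 = -2.289
Step 2: grad_x = 2*4*3.2319 = 25.8552, grad_y = 2*7*-2.289 = -32.0453
  x_2 = 3.2319 - 0.02*25.8552 = 2.7148
  y_2 = -2.289 - 0.02*-32.0453 = -1.648
Step 3: grad_x = 2*4*2.7148 = 21.7184, grad_y = 2*7*-1.648 = -23.0726
  x_3 = 2.7148 - 0.02*21.7184 = 2.2804
  y_3 = -1.648 - 0.02*-23.0726 = -1.1866
f(2.2804, -1.1866) = 4*2.2804^2 + 7*(-1.1866)^2 = 30.6574


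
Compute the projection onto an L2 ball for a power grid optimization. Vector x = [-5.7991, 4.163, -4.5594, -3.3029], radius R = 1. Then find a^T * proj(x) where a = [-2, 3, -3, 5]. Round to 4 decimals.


Step 1: Compute ||x|| (intermediates to 6 decimals).
||x|| = sqrt((-5.7991)^2 + 4.163^2 + (-4.5594)^2 + (-3.3029)^2) = 9.091612
Step 2: Project.
Since ||x|| > R, scale = R/||x|| = 1/9.091612 = 0.109991, proj(x) = scale * x
proj(x) = [-0.637849, 0.457893, -0.501493, -0.363289]
Step 3: Dot product.
a^T * proj(x) = -2*(-0.637849) + 3*0.457893 - 3*(-0.501493) + 5*(-0.363289) = 2.3374


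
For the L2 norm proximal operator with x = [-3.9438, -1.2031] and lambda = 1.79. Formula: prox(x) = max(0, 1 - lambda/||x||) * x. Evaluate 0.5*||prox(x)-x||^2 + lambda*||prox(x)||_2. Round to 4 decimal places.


Step 1: Compute ||x||.
||x|| = 4.1232
Step 2: Compute scaling factor.
scale = max(0, 1 - 1.79/4.1232) = 0.5659
Step 3: prox(x) = [-2.2317, -0.6808]
||prox(x)|| = 2.3332
Step 4: Proximal objective.
0.5*||prox-x||^2 = 1.6021
lambda*||prox|| = 4.1764
Total = 5.7785


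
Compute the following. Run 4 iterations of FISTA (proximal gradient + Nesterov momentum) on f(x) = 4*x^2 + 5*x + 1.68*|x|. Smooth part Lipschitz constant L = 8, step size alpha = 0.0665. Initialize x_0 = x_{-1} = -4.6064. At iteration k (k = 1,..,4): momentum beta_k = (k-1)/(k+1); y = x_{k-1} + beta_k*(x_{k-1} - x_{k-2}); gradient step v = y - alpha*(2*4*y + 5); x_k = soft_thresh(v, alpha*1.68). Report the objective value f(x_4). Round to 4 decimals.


FISTA on f(x) = 4*x^2 + 5*x + 1.68*|x|
L = 8, alpha = 0.0665
Iteration 1: beta = 0.0, y = -4.6064 + 0.0*(-4.6064 + 4.6064) = -4.6064
  grad(y) = -31.8512, v = y - alpha*grad = -2.4883
  prox(v) = soft_thresh(-2.4883, 0.1117) = -2.3766
Iteration 2: beta = 0.3333, y = -2.3766 + 0.3333*(-2.3766 + 4.6064) = -1.6333
  grad(y) = -8.0664, v = y - alpha*grad = -1.0969
  prox(v) = soft_thresh(-1.0969, 0.1117) = -0.9852
Iteration 3: beta = 0.5, y = -0.9852 + 0.5*(-0.9852 + 2.3766) = -0.2895
  grad(y) = 2.6843, v = y - alpha*grad = -0.468
  prox(v) = soft_thresh(-0.468, 0.1117) = -0.3562
Iteration 4: beta = 0.6, y = -0.3562 + 0.6*(-0.3562 + 0.9852) = 0.0211
  grad(y) = 5.1688, v = y - alpha*grad = -0.3226
  prox(v) = soft_thresh(-0.3226, 0.1117) = -0.2109
f(x_4) = 4*(-0.2109)^2 + 5*(-0.2109) + 1.68*|-0.2109| = -0.5223


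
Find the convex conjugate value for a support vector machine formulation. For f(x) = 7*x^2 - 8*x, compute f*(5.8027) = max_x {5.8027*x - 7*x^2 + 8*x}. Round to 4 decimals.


f*(y) = sup_x {y*x - a*x^2 - b*x} = sup_x {(y-b)*x - a*x^2}
FOC: (y - b) - 2a*x = 0 => x* = (y - b)/(2a)
x* = (5.8027 + 8)/(2*7) = 0.9859
f*(5.8027) = (y-b)^2/(4a) = (5.8027 + 8)^2/(4*7)
= 190.5145/28 = 6.8041


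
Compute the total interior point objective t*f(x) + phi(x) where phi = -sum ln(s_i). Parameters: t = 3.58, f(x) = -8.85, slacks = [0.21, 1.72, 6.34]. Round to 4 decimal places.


Step 1: Compute log-barrier.
ln values: [-1.5606, 0.5423, 1.8469]
phi = -(-1.5606 + 0.5423 + 1.8469) = -0.8286
Step 2: Compute augmented objective.
t*f(x) = 3.58*-8.85 = -31.683
Total = -31.683 - 0.8286 = -32.5116


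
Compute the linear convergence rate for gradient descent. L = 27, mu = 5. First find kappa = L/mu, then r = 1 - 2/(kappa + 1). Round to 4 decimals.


Step 1: Compute the condition number.
kappa = L/mu = 27/5 = 5.4
Step 2: Compute the convergence rate.
r = 1 - 2/(kappa + 1) = 1 - 2*mu/(L + mu) = (L - mu)/(L + mu) = 22/32 = 0.6875


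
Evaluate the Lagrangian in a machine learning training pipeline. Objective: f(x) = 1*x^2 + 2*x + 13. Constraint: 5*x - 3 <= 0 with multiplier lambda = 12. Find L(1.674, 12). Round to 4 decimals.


Step 1: Evaluate f(x).
f(1.674) = 1*1.674^2 + 2*1.674 + 13 = 19.1503
Step 2: Evaluate g(x).
g(1.674) = 5*1.674 - 3 = 5.37
Step 3: Compute Lagrangian.
L = 19.1503 + 12*5.37 = 83.5903
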